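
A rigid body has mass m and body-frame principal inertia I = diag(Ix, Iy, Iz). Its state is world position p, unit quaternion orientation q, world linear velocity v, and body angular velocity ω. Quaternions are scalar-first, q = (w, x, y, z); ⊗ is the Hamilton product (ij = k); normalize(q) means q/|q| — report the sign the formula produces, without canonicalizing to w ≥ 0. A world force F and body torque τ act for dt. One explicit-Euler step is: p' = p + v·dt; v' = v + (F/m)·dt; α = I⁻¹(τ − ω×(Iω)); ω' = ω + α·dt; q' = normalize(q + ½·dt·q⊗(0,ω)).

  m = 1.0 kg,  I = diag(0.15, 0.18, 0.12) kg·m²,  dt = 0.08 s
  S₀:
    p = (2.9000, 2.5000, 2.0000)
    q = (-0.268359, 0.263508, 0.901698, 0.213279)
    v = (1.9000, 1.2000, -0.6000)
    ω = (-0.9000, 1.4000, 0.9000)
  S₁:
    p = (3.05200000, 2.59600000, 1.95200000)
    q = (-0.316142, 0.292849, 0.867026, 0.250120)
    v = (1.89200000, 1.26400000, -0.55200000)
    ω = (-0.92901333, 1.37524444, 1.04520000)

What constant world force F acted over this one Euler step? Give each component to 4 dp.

F = (-0.1000, 0.8000, 0.6000)

Δv = v₁−v₀ = (-0.00800000, 0.06400000, 0.04800000)
F = m·Δv/dt = (-0.1000, 0.8000, 0.6000)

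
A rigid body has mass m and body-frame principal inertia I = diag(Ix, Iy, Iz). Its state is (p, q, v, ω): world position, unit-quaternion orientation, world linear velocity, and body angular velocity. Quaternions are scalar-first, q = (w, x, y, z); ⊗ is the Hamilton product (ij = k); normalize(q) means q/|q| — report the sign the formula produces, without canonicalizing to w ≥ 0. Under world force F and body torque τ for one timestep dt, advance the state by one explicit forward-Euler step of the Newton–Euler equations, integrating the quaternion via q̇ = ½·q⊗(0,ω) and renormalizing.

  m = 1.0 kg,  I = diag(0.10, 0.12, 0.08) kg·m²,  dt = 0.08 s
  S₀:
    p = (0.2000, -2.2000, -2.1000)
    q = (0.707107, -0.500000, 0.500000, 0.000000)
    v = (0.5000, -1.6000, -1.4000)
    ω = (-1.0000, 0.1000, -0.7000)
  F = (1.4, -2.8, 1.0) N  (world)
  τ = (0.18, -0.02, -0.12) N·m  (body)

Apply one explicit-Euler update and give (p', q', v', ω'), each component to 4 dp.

a = (1.4000, -2.8000, 1.0000)
new position p' = (0.2400, -2.3280, -2.2120)
v + (F/m)dt = (0.6120, -1.8240, -1.3200)
precession coupling ω×(Iω) = (0.0028, 0.0140, -0.0020)
α = I⁻¹(τ − ω×Iω) = (1.7720, -0.2833, -1.4750)
ω + α·dt = (-0.8582, 0.0773, -0.8180)
Hamilton product q⊗(0,ω) = (-0.5500000, -1.0571070, -0.2792893, -0.0449749)
updated quaternion q' = (0.6843, -0.5416, 0.4882, -0.0018)

p' = (0.2400, -2.3280, -2.2120)
q' = (0.6843, -0.5416, 0.4882, -0.0018)
v' = (0.6120, -1.8240, -1.3200)
ω' = (-0.8582, 0.0773, -0.8180)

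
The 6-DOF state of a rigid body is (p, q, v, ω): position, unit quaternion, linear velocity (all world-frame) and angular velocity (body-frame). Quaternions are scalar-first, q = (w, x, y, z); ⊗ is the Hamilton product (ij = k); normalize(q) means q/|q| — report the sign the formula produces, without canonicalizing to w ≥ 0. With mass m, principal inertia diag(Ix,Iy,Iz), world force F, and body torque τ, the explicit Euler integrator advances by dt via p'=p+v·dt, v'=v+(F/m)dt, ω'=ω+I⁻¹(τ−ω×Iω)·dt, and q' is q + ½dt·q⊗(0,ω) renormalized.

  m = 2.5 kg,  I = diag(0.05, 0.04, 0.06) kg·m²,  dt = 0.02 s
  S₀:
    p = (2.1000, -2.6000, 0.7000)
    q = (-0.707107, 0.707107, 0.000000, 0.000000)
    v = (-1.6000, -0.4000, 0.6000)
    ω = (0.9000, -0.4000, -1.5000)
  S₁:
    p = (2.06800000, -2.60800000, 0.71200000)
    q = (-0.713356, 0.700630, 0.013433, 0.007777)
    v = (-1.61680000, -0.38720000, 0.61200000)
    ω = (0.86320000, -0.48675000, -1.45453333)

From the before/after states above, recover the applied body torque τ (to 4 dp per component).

rate change Δω = (-0.03680000, -0.08675000, 0.04546667)
I·α + gyro = (-0.0800, -0.1600, 0.1400)

τ = (-0.0800, -0.1600, 0.1400)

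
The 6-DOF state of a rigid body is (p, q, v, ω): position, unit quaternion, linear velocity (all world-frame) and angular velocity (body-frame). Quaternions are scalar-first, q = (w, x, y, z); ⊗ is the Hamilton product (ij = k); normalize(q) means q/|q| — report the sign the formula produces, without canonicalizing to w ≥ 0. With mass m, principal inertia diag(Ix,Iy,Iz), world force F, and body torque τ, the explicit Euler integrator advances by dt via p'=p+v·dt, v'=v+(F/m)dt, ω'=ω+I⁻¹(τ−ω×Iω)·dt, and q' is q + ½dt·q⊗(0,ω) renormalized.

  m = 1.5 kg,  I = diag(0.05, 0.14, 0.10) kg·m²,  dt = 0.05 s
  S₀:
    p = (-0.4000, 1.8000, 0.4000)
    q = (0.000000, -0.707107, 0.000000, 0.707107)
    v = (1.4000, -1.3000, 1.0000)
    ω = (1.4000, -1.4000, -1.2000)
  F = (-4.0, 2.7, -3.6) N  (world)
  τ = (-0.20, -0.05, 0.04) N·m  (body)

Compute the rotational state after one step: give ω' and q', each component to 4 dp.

angular accel α = (-2.6560, -0.9571, 2.1640)
new body rate ω' = (1.2672, -1.4479, -1.0918)
2q̇ = q⊗(0,ω) = (1.8384782, 0.9899498, 0.1414214, 0.9899498)
updated quaternion q' = (0.0459, -0.6812, 0.0035, 0.7306)

ω' = (1.2672, -1.4479, -1.0918)
q' = (0.0459, -0.6812, 0.0035, 0.7306)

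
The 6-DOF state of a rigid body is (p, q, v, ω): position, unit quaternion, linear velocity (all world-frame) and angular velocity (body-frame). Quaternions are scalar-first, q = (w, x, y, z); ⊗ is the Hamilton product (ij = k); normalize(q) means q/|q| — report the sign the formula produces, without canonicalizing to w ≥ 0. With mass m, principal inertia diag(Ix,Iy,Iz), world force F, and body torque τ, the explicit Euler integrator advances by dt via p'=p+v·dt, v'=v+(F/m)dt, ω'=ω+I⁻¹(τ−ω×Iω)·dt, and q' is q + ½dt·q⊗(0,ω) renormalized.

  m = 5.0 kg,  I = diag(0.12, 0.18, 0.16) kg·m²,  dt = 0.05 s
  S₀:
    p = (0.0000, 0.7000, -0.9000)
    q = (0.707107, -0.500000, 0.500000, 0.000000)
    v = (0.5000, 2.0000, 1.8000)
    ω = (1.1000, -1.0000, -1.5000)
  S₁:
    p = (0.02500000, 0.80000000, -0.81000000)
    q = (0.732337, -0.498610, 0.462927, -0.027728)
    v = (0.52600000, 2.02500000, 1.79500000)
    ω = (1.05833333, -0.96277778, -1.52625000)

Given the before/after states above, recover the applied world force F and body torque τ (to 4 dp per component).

F = (2.6000, 2.5000, -0.5000)
τ = (-0.1300, 0.2000, -0.1500)

Δω = ω₁−ω₀ = (-0.04166667, 0.03722222, -0.02625000)
ω₀×(Iω₀) = (-0.0300, 0.0660, -0.0660)
τ = I·(Δω/dt) + ω₀×(Iω₀) = (-0.1300, 0.2000, -0.1500)
velocity change Δv = (0.02600000, 0.02500000, -0.00500000)
m·(v₁−v₀)/dt = (2.6000, 2.5000, -0.5000)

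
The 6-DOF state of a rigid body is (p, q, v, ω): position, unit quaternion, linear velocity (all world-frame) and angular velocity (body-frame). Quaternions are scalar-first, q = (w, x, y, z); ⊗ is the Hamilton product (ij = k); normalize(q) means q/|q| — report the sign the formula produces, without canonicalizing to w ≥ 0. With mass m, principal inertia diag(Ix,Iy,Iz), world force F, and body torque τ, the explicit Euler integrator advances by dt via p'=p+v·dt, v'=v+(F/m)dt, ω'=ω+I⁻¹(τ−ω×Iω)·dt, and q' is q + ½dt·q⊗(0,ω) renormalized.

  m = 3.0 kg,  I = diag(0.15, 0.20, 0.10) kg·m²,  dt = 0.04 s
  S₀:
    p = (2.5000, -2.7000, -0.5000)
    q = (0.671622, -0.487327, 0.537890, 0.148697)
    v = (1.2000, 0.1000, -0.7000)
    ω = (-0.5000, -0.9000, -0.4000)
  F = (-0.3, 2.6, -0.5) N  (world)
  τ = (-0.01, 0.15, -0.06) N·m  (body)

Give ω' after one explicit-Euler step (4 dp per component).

precession coupling ω×(Iω) = (-0.0360, 0.0100, 0.0225)
α = I⁻¹(τ − ω×Iω) = (0.1733, 0.7000, -0.8250)
new body rate ω' = (-0.4931, -0.8720, -0.4330)

ω' = (-0.4931, -0.8720, -0.4330)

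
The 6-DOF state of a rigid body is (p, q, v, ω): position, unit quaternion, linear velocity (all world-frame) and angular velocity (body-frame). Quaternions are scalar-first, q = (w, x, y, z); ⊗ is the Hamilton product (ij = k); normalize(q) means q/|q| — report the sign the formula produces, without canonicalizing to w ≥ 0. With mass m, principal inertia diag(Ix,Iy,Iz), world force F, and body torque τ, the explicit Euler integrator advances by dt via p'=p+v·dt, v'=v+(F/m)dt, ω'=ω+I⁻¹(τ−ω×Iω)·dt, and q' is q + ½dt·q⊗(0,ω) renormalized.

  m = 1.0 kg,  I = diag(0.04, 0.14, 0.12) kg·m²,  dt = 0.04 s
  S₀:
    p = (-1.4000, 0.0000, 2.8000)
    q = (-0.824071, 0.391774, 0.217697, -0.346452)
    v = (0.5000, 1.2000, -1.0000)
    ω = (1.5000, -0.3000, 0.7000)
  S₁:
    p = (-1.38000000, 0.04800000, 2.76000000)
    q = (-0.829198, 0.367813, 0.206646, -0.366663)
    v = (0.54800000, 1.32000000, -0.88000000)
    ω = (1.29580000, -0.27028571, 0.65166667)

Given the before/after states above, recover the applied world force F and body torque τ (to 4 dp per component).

velocity change Δv = (0.04800000, 0.12000000, 0.12000000)
F = m·Δv/dt = (1.2000, 3.0000, 3.0000)
Δω = ω₁−ω₀ = (-0.20420000, 0.02971429, -0.04833333)
gyro term ω₀×Iω₀ = (0.0042, -0.0840, -0.0450)
applied torque τ = (-0.2000, 0.0200, -0.1900)

F = (1.2000, 3.0000, 3.0000)
τ = (-0.2000, 0.0200, -0.1900)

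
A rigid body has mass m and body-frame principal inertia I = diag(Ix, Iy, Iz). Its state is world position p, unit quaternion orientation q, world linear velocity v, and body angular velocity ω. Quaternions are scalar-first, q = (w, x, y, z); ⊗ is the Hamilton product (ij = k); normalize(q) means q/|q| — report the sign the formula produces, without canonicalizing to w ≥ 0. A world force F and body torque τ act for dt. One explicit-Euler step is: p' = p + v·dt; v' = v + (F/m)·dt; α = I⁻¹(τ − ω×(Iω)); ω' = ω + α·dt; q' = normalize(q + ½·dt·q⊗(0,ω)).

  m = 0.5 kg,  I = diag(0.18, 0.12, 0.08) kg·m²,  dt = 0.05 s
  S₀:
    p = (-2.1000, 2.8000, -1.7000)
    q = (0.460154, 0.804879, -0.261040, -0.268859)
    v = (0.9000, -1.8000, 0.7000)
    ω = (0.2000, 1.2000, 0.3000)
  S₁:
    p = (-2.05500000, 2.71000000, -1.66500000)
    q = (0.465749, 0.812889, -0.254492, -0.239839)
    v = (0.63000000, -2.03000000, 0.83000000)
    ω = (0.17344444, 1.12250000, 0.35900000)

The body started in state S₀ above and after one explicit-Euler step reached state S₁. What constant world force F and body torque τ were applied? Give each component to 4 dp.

velocity change Δv = (-0.27000000, -0.23000000, 0.13000000)
m·(v₁−v₀)/dt = (-2.7000, -2.3000, 1.3000)
Δω = ω₁−ω₀ = (-0.02655556, -0.07750000, 0.05900000)
ω₀×(Iω₀) = (-0.0144, 0.0060, -0.0144)
applied torque τ = (-0.1100, -0.1800, 0.0800)

F = (-2.7000, -2.3000, 1.3000)
τ = (-0.1100, -0.1800, 0.0800)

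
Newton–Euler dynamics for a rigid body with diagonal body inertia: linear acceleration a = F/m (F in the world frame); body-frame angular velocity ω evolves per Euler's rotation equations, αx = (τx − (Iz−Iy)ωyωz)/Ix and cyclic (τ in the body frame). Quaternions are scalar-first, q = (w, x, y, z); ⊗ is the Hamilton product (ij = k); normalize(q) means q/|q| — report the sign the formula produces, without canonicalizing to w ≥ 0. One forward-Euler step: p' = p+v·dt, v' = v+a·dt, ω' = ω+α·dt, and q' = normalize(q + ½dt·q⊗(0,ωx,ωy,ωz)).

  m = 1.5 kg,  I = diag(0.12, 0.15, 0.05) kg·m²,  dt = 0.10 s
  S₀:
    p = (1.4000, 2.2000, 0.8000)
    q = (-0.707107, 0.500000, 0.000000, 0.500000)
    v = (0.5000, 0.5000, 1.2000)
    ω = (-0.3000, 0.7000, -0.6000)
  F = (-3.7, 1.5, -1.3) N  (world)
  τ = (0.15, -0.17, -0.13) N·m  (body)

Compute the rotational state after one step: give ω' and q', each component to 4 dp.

α = I⁻¹(τ − ω×Iω) = (0.9000, -1.2173, -2.4740)
ω' = ω + α·dt = (-0.2100, 0.5783, -0.8474)
Hamilton product q⊗(0,ω) = (0.4500000, -0.1378679, -0.3449749, 0.7742642)
updated quaternion q' = (-0.6838, 0.4925, -0.0172, 0.5381)

ω' = (-0.2100, 0.5783, -0.8474)
q' = (-0.6838, 0.4925, -0.0172, 0.5381)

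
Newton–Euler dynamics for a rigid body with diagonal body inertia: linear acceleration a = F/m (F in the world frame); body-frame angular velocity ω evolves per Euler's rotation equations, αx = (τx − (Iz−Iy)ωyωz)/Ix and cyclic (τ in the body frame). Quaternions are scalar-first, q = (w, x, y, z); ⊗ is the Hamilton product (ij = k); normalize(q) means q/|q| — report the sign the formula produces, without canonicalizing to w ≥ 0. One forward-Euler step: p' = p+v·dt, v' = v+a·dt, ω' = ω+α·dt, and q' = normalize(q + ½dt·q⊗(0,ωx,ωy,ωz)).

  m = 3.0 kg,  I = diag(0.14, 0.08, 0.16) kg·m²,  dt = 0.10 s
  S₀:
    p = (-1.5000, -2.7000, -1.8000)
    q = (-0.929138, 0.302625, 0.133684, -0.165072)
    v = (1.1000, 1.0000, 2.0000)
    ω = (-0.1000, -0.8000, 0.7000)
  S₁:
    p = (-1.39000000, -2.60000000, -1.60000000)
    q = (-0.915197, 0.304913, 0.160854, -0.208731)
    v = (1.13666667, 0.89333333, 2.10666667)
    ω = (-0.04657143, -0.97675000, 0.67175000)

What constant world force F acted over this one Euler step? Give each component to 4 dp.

velocity change Δv = (0.03666667, -0.10666667, 0.10666667)
F = m·Δv/dt = (1.1000, -3.2000, 3.2000)

F = (1.1000, -3.2000, 3.2000)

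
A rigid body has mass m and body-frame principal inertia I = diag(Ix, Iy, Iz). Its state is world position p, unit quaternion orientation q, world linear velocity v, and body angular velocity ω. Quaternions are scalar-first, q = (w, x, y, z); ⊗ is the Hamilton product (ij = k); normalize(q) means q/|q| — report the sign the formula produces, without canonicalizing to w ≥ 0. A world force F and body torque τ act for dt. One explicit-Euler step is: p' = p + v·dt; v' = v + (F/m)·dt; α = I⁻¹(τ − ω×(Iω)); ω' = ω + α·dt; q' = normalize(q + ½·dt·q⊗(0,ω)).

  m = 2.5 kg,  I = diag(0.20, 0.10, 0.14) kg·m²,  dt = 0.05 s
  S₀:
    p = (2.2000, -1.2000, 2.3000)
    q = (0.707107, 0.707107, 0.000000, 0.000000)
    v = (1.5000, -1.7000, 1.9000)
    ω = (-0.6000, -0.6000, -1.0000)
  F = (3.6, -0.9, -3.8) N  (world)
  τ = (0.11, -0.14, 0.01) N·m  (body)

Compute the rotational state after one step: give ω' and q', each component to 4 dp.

precession coupling ω×(Iω) = (0.0240, 0.0360, -0.0360)
angular accel α = (0.4300, -1.7600, 0.3286)
ω + α·dt = (-0.5785, -0.6880, -0.9836)
q⊗(0,ω) = (0.4242642, -0.4242642, 0.2828428, -1.1313712)
q' = normalize(q + ½dt·q⊗(0,ω)) = (0.7173, 0.6961, 0.0071, -0.0283)

ω' = (-0.5785, -0.6880, -0.9836)
q' = (0.7173, 0.6961, 0.0071, -0.0283)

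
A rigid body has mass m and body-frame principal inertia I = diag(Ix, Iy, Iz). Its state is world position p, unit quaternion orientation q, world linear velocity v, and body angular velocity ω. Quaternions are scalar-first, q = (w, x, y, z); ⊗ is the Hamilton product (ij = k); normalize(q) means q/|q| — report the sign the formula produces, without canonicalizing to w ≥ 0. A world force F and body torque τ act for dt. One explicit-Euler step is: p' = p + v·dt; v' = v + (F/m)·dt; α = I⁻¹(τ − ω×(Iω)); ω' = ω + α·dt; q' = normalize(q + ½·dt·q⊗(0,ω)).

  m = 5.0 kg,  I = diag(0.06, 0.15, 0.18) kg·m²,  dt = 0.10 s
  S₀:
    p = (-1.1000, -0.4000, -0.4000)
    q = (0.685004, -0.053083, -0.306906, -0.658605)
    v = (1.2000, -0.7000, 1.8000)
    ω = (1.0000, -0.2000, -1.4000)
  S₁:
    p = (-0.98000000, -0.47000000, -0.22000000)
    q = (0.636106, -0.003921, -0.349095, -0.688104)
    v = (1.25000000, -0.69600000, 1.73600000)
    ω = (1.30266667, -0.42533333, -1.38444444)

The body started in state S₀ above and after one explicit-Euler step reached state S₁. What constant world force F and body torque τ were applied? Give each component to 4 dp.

v₁ − v₀ = (0.05000000, 0.00400000, -0.06400000)
F = m·Δv/dt = (2.5000, 0.2000, -3.2000)
ω₁ − ω₀ = (0.30266667, -0.22533333, 0.01555556)
precession coupling = (0.0084, 0.1680, -0.0180)
applied torque τ = (0.1900, -0.1700, 0.0100)

F = (2.5000, 0.2000, -3.2000)
τ = (0.1900, -0.1700, 0.0100)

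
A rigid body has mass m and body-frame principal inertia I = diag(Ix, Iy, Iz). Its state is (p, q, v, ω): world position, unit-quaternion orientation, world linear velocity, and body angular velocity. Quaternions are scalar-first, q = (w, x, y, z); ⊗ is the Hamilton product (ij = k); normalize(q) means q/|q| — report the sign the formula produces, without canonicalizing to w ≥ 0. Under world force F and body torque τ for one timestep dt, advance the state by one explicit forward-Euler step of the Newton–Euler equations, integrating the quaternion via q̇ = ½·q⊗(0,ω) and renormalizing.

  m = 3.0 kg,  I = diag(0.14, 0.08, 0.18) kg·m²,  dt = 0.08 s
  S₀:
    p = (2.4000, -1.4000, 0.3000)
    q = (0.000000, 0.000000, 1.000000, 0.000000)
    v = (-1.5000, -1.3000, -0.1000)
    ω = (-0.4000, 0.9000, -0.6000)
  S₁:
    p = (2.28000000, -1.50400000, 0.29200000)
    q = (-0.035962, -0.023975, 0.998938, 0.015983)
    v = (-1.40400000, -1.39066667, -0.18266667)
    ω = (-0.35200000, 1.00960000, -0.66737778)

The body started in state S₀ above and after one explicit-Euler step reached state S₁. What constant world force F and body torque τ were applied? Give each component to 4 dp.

F = (3.6000, -3.4000, -3.1000)
τ = (0.0300, 0.1000, -0.1300)

velocity change Δv = (0.09600000, -0.09066667, -0.08266667)
F = m·Δv/dt = (3.6000, -3.4000, -3.1000)
Δω = ω₁−ω₀ = (0.04800000, 0.10960000, -0.06737778)
gyro term ω₀×Iω₀ = (-0.0540, -0.0096, 0.0216)
applied torque τ = (0.0300, 0.1000, -0.1300)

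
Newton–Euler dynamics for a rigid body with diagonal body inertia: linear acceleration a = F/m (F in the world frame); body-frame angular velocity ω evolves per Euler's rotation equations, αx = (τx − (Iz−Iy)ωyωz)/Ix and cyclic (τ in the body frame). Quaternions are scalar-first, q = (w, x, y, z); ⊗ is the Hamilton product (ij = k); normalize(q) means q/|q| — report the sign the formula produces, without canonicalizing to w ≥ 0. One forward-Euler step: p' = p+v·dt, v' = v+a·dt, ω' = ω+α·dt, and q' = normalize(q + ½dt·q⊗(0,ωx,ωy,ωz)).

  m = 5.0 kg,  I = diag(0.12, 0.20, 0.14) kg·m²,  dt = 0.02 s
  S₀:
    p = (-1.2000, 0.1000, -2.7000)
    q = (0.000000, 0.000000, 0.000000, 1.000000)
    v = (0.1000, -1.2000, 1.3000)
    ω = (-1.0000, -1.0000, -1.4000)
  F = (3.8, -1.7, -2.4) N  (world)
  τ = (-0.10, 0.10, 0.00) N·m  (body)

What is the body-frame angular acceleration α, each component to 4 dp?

gyro term ω×Iω = (-0.0840, -0.0280, 0.0800)
α = I⁻¹(τ − ω×Iω) = (-0.1333, 0.6400, -0.5714)

α = (-0.1333, 0.6400, -0.5714)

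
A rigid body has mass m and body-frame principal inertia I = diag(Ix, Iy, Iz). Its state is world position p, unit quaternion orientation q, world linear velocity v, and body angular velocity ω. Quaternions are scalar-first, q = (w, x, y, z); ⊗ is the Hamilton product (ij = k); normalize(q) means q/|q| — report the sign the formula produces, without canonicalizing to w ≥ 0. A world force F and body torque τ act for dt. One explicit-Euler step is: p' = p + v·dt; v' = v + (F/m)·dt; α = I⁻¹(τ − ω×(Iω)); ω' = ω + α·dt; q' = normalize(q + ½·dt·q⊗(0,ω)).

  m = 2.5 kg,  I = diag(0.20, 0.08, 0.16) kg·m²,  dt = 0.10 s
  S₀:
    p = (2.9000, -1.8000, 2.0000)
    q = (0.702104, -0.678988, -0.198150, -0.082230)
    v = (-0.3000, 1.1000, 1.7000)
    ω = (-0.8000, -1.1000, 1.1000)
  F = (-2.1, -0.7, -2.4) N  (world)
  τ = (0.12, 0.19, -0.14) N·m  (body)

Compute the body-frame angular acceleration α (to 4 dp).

α = (1.0840, 2.8150, -0.2150)

gyro term ω×Iω = (-0.0968, -0.0352, -0.1056)
angular accel α = (1.0840, 2.8150, -0.2150)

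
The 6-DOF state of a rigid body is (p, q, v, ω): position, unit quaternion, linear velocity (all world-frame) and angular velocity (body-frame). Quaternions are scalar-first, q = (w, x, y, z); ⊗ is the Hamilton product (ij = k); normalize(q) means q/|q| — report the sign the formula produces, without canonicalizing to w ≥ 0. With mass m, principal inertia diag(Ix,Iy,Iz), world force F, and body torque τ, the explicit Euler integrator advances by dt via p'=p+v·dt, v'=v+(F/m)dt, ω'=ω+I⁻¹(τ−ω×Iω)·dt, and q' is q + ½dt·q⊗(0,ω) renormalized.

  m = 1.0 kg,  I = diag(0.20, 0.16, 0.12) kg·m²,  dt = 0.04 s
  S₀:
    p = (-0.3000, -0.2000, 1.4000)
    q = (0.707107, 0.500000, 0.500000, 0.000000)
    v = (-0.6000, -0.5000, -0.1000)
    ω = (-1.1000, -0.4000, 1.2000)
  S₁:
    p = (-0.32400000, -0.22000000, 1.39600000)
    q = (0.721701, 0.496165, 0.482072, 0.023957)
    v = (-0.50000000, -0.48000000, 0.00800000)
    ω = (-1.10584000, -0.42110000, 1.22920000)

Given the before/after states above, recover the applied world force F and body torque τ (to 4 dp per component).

F = (2.5000, 0.5000, 2.7000)
τ = (-0.0100, -0.1900, 0.0700)

Δv = v₁−v₀ = (0.10000000, 0.02000000, 0.10800000)
applied force F = (2.5000, 0.5000, 2.7000)
rate change Δω = (-0.00584000, -0.02110000, 0.02920000)
applied torque τ = (-0.0100, -0.1900, 0.0700)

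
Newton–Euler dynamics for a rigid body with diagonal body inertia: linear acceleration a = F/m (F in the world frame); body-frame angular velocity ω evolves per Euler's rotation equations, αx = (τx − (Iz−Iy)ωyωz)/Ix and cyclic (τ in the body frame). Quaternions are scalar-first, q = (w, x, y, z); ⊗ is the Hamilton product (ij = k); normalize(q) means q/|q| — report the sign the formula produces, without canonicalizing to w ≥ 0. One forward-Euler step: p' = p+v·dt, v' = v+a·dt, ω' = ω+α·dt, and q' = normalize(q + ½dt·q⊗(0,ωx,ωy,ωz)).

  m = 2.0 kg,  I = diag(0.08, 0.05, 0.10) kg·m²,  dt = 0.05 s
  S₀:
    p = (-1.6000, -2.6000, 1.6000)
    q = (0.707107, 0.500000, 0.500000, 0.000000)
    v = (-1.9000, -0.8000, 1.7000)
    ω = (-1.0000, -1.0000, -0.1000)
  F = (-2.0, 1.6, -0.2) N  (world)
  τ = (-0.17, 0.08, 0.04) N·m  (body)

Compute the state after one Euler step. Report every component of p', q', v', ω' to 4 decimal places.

p' = (-1.6950, -2.6400, 1.6850)
q' = (0.7316, 0.4808, 0.4833, -0.0018)
v' = (-1.9500, -0.7600, 1.6950)
ω' = (-1.1094, -0.9180, -0.0650)

a = (-1.0000, 0.8000, -0.1000)
p + v·dt = (-1.6950, -2.6400, 1.6850)
v + (F/m)dt = (-1.9500, -0.7600, 1.6950)
ω×(Iω) gyroscopic = (0.0050, -0.0020, -0.0300)
angular accel α = (-2.1875, 1.6400, 0.7000)
new body rate ω' = (-1.1094, -0.9180, -0.0650)
q⊗(0,ω) = (1.0000000, -0.7571070, -0.6571070, -0.0707107)
q' = normalize(q + ½dt·q⊗(0,ω)) = (0.7316, 0.4808, 0.4833, -0.0018)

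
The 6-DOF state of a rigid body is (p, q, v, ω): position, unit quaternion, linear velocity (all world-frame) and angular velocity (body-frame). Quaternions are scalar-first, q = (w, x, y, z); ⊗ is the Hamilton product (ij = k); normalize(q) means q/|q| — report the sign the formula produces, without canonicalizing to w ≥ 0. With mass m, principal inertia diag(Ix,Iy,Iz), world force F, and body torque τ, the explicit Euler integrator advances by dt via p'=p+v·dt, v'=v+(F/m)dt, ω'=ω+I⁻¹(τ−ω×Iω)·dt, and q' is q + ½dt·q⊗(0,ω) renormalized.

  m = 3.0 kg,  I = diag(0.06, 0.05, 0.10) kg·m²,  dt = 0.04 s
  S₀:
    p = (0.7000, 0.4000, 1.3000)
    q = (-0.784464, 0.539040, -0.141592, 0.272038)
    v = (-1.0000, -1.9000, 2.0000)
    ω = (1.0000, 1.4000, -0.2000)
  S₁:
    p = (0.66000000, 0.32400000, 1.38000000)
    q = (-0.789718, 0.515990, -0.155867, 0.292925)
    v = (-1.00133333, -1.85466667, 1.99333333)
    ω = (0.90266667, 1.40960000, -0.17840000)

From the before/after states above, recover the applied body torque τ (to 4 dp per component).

rate change Δω = (-0.09733333, 0.00960000, 0.02160000)
gyro term ω₀×Iω₀ = (-0.0140, 0.0080, -0.0140)
I·α + gyro = (-0.1600, 0.0200, 0.0400)

τ = (-0.1600, 0.0200, 0.0400)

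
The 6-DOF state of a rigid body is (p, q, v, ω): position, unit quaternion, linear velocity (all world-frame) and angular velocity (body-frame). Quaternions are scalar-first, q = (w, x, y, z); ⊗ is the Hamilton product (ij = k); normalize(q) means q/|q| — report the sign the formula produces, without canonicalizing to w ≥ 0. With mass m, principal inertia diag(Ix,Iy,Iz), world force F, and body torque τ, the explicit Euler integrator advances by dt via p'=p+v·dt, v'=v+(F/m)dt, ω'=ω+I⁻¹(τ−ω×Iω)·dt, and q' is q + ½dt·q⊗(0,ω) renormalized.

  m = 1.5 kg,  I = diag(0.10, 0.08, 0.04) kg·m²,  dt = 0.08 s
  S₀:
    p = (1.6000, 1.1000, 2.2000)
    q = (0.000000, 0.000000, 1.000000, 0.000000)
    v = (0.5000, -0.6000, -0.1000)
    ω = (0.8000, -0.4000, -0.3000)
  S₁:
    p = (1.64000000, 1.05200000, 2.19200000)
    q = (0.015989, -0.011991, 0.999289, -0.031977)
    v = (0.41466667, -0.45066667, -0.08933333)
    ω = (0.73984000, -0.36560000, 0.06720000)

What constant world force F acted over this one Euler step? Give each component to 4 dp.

Δv = v₁−v₀ = (-0.08533333, 0.14933333, 0.01066667)
F = m·Δv/dt = (-1.6000, 2.8000, 0.2000)

F = (-1.6000, 2.8000, 0.2000)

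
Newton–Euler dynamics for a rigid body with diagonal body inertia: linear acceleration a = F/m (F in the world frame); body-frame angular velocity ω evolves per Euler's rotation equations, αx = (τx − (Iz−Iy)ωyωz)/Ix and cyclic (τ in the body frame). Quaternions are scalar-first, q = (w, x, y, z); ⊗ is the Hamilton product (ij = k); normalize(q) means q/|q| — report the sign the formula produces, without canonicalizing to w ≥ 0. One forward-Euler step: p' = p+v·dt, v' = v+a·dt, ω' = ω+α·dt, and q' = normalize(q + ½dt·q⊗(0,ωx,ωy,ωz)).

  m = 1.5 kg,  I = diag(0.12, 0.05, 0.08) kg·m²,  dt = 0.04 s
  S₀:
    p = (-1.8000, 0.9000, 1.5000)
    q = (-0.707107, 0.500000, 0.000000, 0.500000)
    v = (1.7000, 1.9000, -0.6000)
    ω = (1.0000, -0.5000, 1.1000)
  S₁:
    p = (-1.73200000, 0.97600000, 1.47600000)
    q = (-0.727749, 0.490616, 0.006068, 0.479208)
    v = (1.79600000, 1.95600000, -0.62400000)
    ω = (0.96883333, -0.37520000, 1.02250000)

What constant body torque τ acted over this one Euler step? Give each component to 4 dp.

τ = (-0.1100, 0.2000, -0.1200)

ω₁ − ω₀ = (-0.03116667, 0.12480000, -0.07750000)
τ = I·(Δω/dt) + ω₀×(Iω₀) = (-0.1100, 0.2000, -0.1200)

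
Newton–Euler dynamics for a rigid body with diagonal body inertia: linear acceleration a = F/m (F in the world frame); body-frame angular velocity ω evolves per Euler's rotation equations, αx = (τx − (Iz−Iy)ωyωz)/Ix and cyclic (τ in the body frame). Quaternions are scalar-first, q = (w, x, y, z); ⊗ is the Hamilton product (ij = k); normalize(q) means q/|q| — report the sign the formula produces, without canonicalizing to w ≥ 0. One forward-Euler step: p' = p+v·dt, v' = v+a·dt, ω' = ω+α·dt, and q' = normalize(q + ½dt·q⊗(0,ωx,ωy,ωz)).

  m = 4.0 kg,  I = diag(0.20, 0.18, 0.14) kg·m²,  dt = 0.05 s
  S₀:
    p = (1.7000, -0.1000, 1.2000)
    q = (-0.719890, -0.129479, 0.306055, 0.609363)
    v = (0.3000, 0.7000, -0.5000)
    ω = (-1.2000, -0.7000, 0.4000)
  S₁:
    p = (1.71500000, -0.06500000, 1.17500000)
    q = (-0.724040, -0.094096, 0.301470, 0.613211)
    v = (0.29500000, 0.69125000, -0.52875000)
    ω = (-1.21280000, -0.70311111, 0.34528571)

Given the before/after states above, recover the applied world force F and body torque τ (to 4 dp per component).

v₁ − v₀ = (-0.00500000, -0.00875000, -0.02875000)
m·(v₁−v₀)/dt = (-0.4000, -0.7000, -2.3000)
rate change Δω = (-0.01280000, -0.00311111, -0.05471429)
τ = I·(Δω/dt) + ω₀×(Iω₀) = (-0.0400, -0.0400, -0.1700)

F = (-0.4000, -0.7000, -2.3000)
τ = (-0.0400, -0.0400, -0.1700)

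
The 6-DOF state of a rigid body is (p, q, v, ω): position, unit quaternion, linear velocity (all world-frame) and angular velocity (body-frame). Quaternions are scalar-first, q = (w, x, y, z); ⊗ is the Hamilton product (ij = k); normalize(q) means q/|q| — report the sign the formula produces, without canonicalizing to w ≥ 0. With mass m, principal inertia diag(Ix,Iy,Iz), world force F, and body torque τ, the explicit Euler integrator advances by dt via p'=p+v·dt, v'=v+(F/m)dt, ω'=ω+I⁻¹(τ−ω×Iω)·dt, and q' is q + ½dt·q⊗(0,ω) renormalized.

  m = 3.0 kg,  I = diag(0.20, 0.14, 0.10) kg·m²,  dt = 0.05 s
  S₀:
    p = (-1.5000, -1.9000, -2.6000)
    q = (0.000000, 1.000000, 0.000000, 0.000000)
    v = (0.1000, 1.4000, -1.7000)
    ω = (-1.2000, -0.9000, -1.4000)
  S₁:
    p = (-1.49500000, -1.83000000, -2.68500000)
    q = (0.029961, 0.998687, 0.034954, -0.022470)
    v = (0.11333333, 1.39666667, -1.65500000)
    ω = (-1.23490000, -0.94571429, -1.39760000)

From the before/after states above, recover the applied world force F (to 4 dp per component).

F = (0.8000, -0.2000, 2.7000)

Δv = v₁−v₀ = (0.01333333, -0.00333333, 0.04500000)
applied force F = (0.8000, -0.2000, 2.7000)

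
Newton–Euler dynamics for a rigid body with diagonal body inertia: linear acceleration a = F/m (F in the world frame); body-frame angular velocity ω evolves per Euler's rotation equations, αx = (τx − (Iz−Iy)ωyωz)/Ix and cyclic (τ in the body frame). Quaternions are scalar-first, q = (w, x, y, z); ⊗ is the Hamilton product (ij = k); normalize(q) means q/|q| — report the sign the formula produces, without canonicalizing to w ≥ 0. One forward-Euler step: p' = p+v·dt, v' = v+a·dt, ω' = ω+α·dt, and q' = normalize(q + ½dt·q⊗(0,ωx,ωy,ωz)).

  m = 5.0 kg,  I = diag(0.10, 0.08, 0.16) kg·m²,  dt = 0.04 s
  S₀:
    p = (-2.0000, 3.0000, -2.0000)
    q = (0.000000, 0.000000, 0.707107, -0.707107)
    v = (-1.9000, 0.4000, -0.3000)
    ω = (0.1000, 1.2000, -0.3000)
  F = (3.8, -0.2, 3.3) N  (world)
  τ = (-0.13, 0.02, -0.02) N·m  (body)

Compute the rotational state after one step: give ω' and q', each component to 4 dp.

ω' = (0.0595, 1.2091, -0.3044)
q' = (-0.0212, 0.0127, 0.7055, -0.7083)

(τ − ω×Iω)/I = (-1.0120, 0.2275, -0.1100)
ω' = ω + α·dt = (0.0595, 1.2091, -0.3044)
2q̇ = q⊗(0,ω) = (-1.0606605, 0.6363963, -0.0707107, -0.0707107)
q' = normalize(q + ½dt·q⊗(0,ω)) = (-0.0212, 0.0127, 0.7055, -0.7083)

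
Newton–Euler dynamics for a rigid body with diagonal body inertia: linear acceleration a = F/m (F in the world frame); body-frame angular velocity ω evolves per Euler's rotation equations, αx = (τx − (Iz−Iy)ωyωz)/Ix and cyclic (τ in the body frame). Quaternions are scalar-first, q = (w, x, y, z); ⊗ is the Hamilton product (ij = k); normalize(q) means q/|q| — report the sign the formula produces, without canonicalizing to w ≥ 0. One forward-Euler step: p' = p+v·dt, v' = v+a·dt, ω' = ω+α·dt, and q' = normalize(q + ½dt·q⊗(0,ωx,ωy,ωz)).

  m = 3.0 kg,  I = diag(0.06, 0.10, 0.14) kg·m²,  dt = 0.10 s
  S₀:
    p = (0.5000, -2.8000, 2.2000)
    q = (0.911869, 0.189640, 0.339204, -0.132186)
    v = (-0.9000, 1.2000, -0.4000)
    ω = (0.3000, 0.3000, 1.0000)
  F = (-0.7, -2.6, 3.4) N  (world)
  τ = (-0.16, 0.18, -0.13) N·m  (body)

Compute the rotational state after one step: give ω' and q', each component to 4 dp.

α = I⁻¹(τ − ω×Iω) = (-2.8667, 2.0400, -0.9543)
ω + α·dt = (0.0133, 0.5040, 0.9046)
q⊗(0,ω) = (-0.0264672, 0.6524205, 0.0442649, 0.8669998)
q' = normalize(q + ½dt·q⊗(0,ω)) = (0.9092, 0.2219, 0.3409, -0.0887)

ω' = (0.0133, 0.5040, 0.9046)
q' = (0.9092, 0.2219, 0.3409, -0.0887)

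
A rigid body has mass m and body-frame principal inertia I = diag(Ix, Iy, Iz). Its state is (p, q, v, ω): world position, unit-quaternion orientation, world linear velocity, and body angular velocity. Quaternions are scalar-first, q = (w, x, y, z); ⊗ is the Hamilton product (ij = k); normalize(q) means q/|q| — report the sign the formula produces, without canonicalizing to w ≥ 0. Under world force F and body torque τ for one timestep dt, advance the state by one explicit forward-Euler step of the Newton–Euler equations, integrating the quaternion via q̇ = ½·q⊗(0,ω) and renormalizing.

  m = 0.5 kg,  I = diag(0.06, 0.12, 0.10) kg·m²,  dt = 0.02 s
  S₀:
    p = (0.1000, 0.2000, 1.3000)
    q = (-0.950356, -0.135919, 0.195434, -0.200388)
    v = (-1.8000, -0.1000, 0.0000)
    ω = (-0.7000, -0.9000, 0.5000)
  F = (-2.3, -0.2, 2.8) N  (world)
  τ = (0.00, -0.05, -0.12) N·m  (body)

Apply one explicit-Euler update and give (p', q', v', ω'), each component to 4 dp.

new position p' = (0.0640, 0.1980, 1.3000)
new velocity v' = (-1.8920, -0.1080, 0.1120)
α = I⁻¹(τ − ω×Iω) = (-0.1500, -0.5333, -1.5780)
ω' = ω + α·dt = (-0.7030, -0.9107, 0.4684)
2q̇ = q⊗(0,ω) = (0.1809413, 0.5826170, 1.0635515, -0.2160471)
q' = normalize(q + ½dt·q⊗(0,ω)) = (-0.9485, -0.1301, 0.2061, -0.2025)

p' = (0.0640, 0.1980, 1.3000)
q' = (-0.9485, -0.1301, 0.2061, -0.2025)
v' = (-1.8920, -0.1080, 0.1120)
ω' = (-0.7030, -0.9107, 0.4684)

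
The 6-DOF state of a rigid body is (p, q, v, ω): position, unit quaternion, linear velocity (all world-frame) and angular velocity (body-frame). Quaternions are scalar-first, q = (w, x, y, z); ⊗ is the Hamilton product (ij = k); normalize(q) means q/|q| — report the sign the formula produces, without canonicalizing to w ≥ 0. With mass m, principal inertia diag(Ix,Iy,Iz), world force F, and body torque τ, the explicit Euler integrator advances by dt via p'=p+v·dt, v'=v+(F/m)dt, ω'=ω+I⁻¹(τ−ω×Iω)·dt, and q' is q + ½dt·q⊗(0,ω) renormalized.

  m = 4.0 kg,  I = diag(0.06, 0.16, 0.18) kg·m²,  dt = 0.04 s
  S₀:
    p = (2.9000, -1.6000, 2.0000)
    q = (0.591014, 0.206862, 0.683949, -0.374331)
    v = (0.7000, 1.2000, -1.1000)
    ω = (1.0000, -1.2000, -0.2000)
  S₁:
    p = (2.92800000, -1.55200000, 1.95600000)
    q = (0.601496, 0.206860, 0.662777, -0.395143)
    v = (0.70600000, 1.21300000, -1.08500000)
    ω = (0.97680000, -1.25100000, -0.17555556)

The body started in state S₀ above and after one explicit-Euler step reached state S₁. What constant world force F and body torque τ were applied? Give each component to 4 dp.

Δv = v₁−v₀ = (0.00600000, 0.01300000, 0.01500000)
m·(v₁−v₀)/dt = (0.6000, 1.3000, 1.5000)
ω₁ − ω₀ = (-0.02320000, -0.05100000, 0.02444444)
ω₀×(Iω₀) = (0.0048, 0.0240, -0.1200)
I·α + gyro = (-0.0300, -0.1800, -0.0100)

F = (0.6000, 1.3000, 1.5000)
τ = (-0.0300, -0.1800, -0.0100)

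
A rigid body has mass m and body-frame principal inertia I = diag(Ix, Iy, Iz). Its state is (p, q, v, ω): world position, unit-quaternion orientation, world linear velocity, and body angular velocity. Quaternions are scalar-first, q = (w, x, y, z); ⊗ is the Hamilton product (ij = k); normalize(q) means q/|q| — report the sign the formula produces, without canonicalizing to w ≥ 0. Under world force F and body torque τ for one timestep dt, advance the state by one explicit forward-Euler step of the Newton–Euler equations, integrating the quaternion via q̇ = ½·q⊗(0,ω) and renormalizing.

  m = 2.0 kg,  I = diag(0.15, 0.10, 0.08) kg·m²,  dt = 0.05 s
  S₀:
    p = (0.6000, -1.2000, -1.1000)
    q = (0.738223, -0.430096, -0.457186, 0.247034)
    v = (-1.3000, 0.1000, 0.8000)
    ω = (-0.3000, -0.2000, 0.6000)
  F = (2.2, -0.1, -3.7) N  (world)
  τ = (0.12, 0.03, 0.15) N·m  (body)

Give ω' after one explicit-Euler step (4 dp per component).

ω' = (-0.2608, -0.1787, 0.6956)

(τ − ω×Iω)/I = (0.7840, 0.4260, 1.9125)
ω + α·dt = (-0.2608, -0.1787, 0.6956)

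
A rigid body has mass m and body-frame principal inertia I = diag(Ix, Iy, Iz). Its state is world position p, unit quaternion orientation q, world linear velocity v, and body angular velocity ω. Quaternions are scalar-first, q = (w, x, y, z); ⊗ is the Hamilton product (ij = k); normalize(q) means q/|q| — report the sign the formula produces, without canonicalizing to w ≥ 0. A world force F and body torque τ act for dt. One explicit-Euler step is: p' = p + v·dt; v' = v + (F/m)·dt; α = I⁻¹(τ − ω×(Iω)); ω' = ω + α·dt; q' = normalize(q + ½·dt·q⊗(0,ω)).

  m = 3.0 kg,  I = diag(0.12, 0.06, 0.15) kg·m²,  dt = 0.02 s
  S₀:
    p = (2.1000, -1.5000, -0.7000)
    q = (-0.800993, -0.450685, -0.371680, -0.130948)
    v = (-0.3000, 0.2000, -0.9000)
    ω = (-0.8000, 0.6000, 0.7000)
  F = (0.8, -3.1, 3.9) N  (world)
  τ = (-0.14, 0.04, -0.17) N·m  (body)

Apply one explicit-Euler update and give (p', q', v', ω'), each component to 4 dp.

p' = (2.0940, -1.4960, -0.7180)
q' = (-0.8014, -0.4461, -0.3723, -0.1422)
v' = (-0.2947, 0.1793, -0.8740)
ω' = (-0.8296, 0.6077, 0.6735)

ω×(Iω) gyroscopic = (0.0378, 0.0168, 0.0288)
angular accel α = (-1.4817, 0.3867, -1.3253)
ω' = ω + α·dt = (-0.8296, 0.6077, 0.6735)
q⊗(0,ω) = (-0.0458764, 0.4591872, -0.0603579, -1.1284501)
q' = normalize(q + ½dt·q⊗(0,ω)) = (-0.8014, -0.4461, -0.3723, -0.1422)
linear accel F/m = (0.2667, -1.0333, 1.3000)
p + v·dt = (2.0940, -1.4960, -0.7180)
new velocity v' = (-0.2947, 0.1793, -0.8740)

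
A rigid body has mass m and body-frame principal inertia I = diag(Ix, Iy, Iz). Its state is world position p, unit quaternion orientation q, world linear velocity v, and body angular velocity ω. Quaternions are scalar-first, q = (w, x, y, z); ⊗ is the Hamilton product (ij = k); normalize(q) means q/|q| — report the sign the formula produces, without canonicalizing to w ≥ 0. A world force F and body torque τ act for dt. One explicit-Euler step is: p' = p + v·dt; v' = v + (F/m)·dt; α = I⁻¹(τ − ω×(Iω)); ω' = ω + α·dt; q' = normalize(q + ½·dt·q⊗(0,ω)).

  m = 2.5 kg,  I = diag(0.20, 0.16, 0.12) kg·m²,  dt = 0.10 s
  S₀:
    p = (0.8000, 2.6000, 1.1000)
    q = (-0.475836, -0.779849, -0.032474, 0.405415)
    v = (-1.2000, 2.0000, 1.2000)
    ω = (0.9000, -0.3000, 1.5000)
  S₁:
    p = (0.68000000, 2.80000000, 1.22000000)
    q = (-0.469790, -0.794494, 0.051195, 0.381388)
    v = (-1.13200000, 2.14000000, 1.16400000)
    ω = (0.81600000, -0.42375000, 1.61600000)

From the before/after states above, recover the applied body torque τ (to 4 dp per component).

Δω = ω₁−ω₀ = (-0.08400000, -0.12375000, 0.11600000)
τ = I·(Δω/dt) + ω₀×(Iω₀) = (-0.1500, -0.0900, 0.1500)

τ = (-0.1500, -0.0900, 0.1500)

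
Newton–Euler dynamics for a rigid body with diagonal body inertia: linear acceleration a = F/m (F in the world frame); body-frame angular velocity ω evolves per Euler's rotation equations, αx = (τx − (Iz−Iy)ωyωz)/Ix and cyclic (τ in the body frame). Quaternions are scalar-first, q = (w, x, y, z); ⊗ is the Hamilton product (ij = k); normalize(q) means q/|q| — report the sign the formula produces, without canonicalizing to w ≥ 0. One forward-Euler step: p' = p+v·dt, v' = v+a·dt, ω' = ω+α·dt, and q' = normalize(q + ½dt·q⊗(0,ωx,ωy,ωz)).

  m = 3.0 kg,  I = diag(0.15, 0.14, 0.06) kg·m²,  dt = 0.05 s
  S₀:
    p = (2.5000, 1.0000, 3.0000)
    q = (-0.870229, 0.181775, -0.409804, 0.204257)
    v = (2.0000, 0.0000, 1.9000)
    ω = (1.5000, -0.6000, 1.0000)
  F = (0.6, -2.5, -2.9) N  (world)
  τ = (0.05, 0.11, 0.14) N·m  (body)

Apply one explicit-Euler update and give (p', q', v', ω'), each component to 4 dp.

p' = (2.6000, 1.0000, 3.0950)
q' = (-0.8873, 0.1418, -0.3932, 0.1949)
v' = (2.0100, -0.0417, 1.8517)
ω' = (1.5007, -0.6089, 1.1092)

ω×(Iω) gyroscopic = (0.0480, 0.1350, 0.0090)
(τ − ω×Iω)/I = (0.0133, -0.1786, 2.1833)
new body rate ω' = (1.5007, -0.6089, 1.1092)
2q̇ = q⊗(0,ω) = (-0.7228019, -1.5925933, 0.6467479, -0.3645880)
updated quaternion q' = (-0.8873, 0.1418, -0.3932, 0.1949)
linear accel F/m = (0.2000, -0.8333, -0.9667)
p + v·dt = (2.6000, 1.0000, 3.0950)
v' = v + a·dt = (2.0100, -0.0417, 1.8517)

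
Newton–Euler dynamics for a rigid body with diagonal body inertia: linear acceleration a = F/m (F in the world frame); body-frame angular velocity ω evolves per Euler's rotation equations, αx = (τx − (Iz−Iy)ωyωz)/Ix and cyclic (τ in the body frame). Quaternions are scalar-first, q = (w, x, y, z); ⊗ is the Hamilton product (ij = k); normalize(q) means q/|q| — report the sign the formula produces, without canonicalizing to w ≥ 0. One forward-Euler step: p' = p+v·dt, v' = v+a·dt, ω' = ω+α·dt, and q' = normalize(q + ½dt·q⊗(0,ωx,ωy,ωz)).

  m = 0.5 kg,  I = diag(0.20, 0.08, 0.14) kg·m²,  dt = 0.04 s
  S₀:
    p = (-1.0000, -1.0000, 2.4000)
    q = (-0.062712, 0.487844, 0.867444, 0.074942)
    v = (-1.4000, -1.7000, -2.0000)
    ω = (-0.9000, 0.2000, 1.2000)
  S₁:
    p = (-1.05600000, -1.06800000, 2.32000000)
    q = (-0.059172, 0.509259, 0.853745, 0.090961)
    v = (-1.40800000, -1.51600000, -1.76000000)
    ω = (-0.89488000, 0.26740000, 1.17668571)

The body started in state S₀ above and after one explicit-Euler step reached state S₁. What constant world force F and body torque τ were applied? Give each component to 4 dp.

Δω = ω₁−ω₀ = (0.00512000, 0.06740000, -0.02331429)
gyro term ω₀×Iω₀ = (0.0144, -0.0648, 0.0216)
applied torque τ = (0.0400, 0.0700, -0.0600)
velocity change Δv = (-0.00800000, 0.18400000, 0.24000000)
F = m·Δv/dt = (-0.1000, 2.3000, 3.0000)

F = (-0.1000, 2.3000, 3.0000)
τ = (0.0400, 0.0700, -0.0600)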